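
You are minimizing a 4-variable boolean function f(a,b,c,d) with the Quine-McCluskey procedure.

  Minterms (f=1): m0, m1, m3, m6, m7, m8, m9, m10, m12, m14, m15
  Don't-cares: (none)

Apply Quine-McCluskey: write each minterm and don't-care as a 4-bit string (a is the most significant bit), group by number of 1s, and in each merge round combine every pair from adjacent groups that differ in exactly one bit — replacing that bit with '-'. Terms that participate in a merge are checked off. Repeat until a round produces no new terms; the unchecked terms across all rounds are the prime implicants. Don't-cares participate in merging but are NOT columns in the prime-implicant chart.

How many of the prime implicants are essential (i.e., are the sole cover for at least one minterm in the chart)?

Round 0: 0000✓ 0001✓ 0011✓ 0110✓ 0111✓ 1000✓ 1001✓ 1010✓ 1100✓ 1110✓ 1111✓
Round 1: -000✓ -001✓ -110✓ -111✓ 0-11 00-1 000-✓ 011-✓ 1-00✓ 1-10✓ 10-0✓ 100-✓ 11-0✓ 111-✓
Round 2: -00- -11- 1--0
PIs = {-00-, -11-, 0-11, 00-1, 1--0}
Coverage chart:
  m0: -00- ←essential
  m1: -00-,00-1
  m3: 0-11,00-1
  m6: -11- ←essential
  m7: -11-,0-11
  m8: -00-,1--0
  m9: -00- ←essential
  m10: 1--0 ←essential
  m12: 1--0 ←essential
  m14: -11-,1--0
  m15: -11- ←essential
Essential: -00-, -11-, 1--0

3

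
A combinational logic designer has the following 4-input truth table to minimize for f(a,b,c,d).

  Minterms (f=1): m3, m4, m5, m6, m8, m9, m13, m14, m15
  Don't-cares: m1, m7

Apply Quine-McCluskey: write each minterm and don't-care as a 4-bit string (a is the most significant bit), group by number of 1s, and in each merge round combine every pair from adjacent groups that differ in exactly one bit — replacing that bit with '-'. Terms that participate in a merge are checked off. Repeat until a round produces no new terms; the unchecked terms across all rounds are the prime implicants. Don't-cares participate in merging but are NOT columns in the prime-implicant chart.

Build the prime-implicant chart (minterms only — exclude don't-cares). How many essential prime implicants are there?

size-2^0 implicants → 0001(✓)  0011(✓)  0100(✓)  0101(✓)  0110(✓)  0111(✓)  1000(✓)  1001(✓)  1101(✓)  1110(✓)  1111(✓)
size-2^1 implicants → -001(✓)  -101(✓)  -110(✓)  -111(✓)  0-01(✓)  0-11(✓)  00-1(✓)  01-0(✓)  01-1(✓)  010-(✓)  011-(✓)  1-01(✓)  100-  11-1(✓)  111-(✓)
size-2^2 implicants → --01  -1-1  -11-  0--1  01--
Unchecked terms (primes): --01, -1-1, -11-, 0--1, 01--, 100-
Minterm coverage:
  m3 ⊆ 0--1 [E]
  m4 ⊆ 01-- [E]
  m5 ⊆ --01,-1-1,0--1,01--
  m6 ⊆ -11-,01--
  m8 ⊆ 100- [E]
  m9 ⊆ --01,100-
  m13 ⊆ --01,-1-1
  m14 ⊆ -11- [E]
  m15 ⊆ -1-1,-11-
E = {-11-, 0--1, 01--, 100-}

4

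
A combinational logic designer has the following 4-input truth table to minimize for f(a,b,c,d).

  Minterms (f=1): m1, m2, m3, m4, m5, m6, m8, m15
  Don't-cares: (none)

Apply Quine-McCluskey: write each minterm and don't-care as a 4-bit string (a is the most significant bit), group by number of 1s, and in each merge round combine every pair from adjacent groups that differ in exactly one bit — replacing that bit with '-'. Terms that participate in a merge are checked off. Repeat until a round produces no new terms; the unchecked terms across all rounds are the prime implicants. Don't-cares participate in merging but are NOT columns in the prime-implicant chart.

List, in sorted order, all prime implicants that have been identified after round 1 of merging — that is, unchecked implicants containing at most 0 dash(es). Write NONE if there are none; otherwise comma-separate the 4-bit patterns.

Round 0: 0001✓ 0010✓ 0011✓ 0100✓ 0101✓ 0110✓ 1000 1111
Round 1: 0-01 0-10 00-1 001- 01-0 010-
PIs = {0-01, 0-10, 00-1, 001-, 01-0, 010-, 1000, 1111}

1000, 1111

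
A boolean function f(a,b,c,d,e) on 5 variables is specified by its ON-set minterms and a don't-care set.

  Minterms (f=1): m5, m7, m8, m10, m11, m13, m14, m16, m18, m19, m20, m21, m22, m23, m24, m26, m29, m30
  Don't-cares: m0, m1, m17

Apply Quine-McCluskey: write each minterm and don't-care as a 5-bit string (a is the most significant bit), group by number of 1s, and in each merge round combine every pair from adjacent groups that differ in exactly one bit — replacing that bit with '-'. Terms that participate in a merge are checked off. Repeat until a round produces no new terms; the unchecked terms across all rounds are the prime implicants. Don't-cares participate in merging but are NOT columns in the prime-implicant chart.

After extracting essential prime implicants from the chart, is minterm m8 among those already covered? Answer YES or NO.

Round 0: 00000✓ 00001✓ 00101✓ 00111✓ 01000✓ 01010✓ 01011✓ 01101✓ 01110✓ 10000✓ 10001✓ 10010✓ 10011✓ 10100✓ 10101✓ 10110✓ 10111✓ 11000✓ 11010✓ 11101✓ 11110✓
Round 1: -0000✓ -0001✓ -0101✓ -0111✓ -1000✓ -1010✓ -1101✓ -1110✓ 0-000✓ 0-101✓ 00-01✓ 0000-✓ 001-1✓ 01-10✓ 010-0✓ 0101- 1-000✓ 1-010✓ 1-101✓ 1-110✓ 10-00✓ 10-01✓ 10-10✓ 10-11✓ 100-0✓ 100-1✓ 1000-✓ 1001-✓ 101-0✓ 101-1✓ 1010-✓ 1011-✓ 11-10✓ 110-0✓
Round 2: --000 --101 -0-01 -000- -01-1 -1-10 -10-0 1--10 1-0-0 10--0✓ 10--1✓ 10-0-✓ 10-1-✓ 100--✓ 101--✓
Round 3: 10---
PIs = {--000, --101, -0-01, -000-, -01-1, -1-10, -10-0, 0101-, 1--10, 1-0-0, 10---}
Coverage chart:
  m5: --101,-0-01,-01-1
  m7: -01-1 ←essential
  m8: --000,-10-0
  m10: -1-10,-10-0,0101-
  m11: 0101- ←essential
  m13: --101 ←essential
  m14: -1-10 ←essential
  m16: --000,-000-,1-0-0,10---
  m18: 1--10,1-0-0,10---
  m19: 10--- ←essential
  m20: 10--- ←essential
  m21: --101,-0-01,-01-1,10---
  m22: 1--10,10---
  m23: -01-1,10---
  m24: --000,-10-0,1-0-0
  m26: -1-10,-10-0,1--10,1-0-0
  m29: --101 ←essential
  m30: -1-10,1--10
Essential: --101, -01-1, -1-10, 0101-, 10---

NO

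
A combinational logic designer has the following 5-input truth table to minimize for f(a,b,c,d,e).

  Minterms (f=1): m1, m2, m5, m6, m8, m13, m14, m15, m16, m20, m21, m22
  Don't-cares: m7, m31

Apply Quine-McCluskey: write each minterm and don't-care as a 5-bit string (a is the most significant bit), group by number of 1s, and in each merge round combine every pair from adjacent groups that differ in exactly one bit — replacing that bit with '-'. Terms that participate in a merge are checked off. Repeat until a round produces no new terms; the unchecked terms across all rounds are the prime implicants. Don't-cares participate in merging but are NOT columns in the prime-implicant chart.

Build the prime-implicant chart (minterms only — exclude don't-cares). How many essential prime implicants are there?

[col 0] 00001*, 00010*, 00101*, 00110*, 00111*, 01000, 01101*, 01110*, 01111*, 10000*, 10100*, 10101*, 10110*, 11111*
[col 1] -0101, -0110, -1111, 0-101*, 0-110*, 0-111*, 00-01, 00-10, 001-1*, 0011-*, 011-1*, 0111-*, 10-00, 101-0, 1010-
[col 2] 0-1-1, 0-11-
Prime implicants: -0101, -0110, -1111, 0-1-1, 0-11-, 00-01, 00-10, 01000, 10-00, 101-0, 1010-
PI chart (minterm → PIs covering it):
  1 | 00-01  (sole → essential)
  2 | 00-10  (sole → essential)
  5 | -0101,0-1-1,00-01
  6 | -0110,0-11-,00-10
  8 | 01000  (sole → essential)
  13 | 0-1-1  (sole → essential)
  14 | 0-11-  (sole → essential)
  15 | -1111,0-1-1,0-11-
  16 | 10-00  (sole → essential)
  20 | 10-00,101-0,1010-
  21 | -0101,1010-
  22 | -0110,101-0
Essential prime implicants: 0-1-1, 0-11-, 00-01, 00-10, 01000, 10-00

6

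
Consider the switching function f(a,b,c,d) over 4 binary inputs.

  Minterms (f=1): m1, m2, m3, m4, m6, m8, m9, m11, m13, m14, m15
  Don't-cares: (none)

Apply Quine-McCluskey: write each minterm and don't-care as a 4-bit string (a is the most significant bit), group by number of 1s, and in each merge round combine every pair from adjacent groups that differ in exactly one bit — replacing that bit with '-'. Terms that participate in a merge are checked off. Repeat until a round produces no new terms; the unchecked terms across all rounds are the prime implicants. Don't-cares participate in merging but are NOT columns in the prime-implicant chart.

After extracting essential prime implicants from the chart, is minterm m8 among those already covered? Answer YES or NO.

YES

size-2^0 implicants → 0001(✓)  0010(✓)  0011(✓)  0100(✓)  0110(✓)  1000(✓)  1001(✓)  1011(✓)  1101(✓)  1110(✓)  1111(✓)
size-2^1 implicants → -001(✓)  -011(✓)  -110  0-10  00-1(✓)  001-  01-0  1-01(✓)  1-11(✓)  10-1(✓)  100-  11-1(✓)  111-
size-2^2 implicants → -0-1  1--1
Unchecked terms (primes): -0-1, -110, 0-10, 001-, 01-0, 1--1, 100-, 111-
Minterm coverage:
  m1 ⊆ -0-1 [E]
  m2 ⊆ 0-10,001-
  m3 ⊆ -0-1,001-
  m4 ⊆ 01-0 [E]
  m6 ⊆ -110,0-10,01-0
  m8 ⊆ 100- [E]
  m9 ⊆ -0-1,1--1,100-
  m11 ⊆ -0-1,1--1
  m13 ⊆ 1--1 [E]
  m14 ⊆ -110,111-
  m15 ⊆ 1--1,111-
E = {-0-1, 01-0, 1--1, 100-}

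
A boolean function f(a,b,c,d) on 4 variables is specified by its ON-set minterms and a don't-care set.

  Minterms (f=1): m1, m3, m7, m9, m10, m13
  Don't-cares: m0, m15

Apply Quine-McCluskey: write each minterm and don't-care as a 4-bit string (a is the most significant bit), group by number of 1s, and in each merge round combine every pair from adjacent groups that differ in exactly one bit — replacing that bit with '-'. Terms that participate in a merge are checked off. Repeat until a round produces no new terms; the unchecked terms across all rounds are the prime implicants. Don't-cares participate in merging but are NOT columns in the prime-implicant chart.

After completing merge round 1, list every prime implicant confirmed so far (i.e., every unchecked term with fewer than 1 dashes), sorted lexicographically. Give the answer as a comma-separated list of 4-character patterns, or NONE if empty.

1010

[col 0] 0000*, 0001*, 0011*, 0111*, 1001*, 1010, 1101*, 1111*
[col 1] -001, -111, 0-11, 00-1, 000-, 1-01, 11-1
Prime implicants: -001, -111, 0-11, 00-1, 000-, 1-01, 1010, 11-1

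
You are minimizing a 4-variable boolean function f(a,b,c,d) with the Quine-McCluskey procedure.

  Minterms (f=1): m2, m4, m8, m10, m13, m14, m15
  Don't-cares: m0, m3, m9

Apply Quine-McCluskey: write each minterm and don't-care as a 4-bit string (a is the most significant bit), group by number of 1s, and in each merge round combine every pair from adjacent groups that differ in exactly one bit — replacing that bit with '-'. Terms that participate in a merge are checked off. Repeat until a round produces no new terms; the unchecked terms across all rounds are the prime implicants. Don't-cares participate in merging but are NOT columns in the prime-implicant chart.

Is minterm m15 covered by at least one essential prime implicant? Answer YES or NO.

NO

size-2^0 implicants → 0000(✓)  0010(✓)  0011(✓)  0100(✓)  1000(✓)  1001(✓)  1010(✓)  1101(✓)  1110(✓)  1111(✓)
size-2^1 implicants → -000(✓)  -010(✓)  0-00  00-0(✓)  001-  1-01  1-10  10-0(✓)  100-  11-1  111-
size-2^2 implicants → -0-0
Unchecked terms (primes): -0-0, 0-00, 001-, 1-01, 1-10, 100-, 11-1, 111-
Minterm coverage:
  m2 ⊆ -0-0,001-
  m4 ⊆ 0-00 [E]
  m8 ⊆ -0-0,100-
  m10 ⊆ -0-0,1-10
  m13 ⊆ 1-01,11-1
  m14 ⊆ 1-10,111-
  m15 ⊆ 11-1,111-
E = {0-00}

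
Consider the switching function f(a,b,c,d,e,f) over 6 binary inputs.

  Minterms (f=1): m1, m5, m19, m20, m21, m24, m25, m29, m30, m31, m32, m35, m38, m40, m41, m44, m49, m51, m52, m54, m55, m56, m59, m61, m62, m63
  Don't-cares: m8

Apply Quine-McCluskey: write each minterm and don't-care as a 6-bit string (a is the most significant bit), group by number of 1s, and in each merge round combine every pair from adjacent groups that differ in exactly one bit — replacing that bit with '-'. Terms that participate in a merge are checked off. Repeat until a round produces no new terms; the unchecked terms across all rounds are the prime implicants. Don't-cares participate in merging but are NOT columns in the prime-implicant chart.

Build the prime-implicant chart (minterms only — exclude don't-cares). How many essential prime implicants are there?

12

size-2^0 implicants → 000001(✓)  000101(✓)  001000(✓)  010011(✓)  010100(✓)  010101(✓)  011000(✓)  011001(✓)  011101(✓)  011110(✓)  011111(✓)  100000(✓)  100011(✓)  100110(✓)  101000(✓)  101001(✓)  101100(✓)  110001(✓)  110011(✓)  110100(✓)  110110(✓)  110111(✓)  111000(✓)  111011(✓)  111101(✓)  111110(✓)  111111(✓)
size-2^1 implicants → -01000(✓)  -10011  -10100  -11000(✓)  -11101(✓)  -11110(✓)  -11111(✓)  0-0101  0-1000(✓)  000-01  01-101  01010-  011-01  01100-  0111-1(✓)  01111-(✓)  1-0011  1-0110  1-1000(✓)  10-000  101-00  10100-  11-011(✓)  11-110(✓)  11-111(✓)  110-11(✓)  1100-1  1101-0  11011-(✓)  111-11(✓)  1111-1(✓)  11111-(✓)
size-2^2 implicants → --1000  -111-1  -1111-  11--11  11-11-
Unchecked terms (primes): --1000, -10011, -10100, -111-1, -1111-, 0-0101, 000-01, 01-101, 01010-, 011-01, 01100-, 1-0011, 1-0110, 10-000, 101-00, 10100-, 11--11, 11-11-, 1100-1, 1101-0
Minterm coverage:
  m1 ⊆ 000-01 [E]
  m5 ⊆ 0-0101,000-01
  m19 ⊆ -10011 [E]
  m20 ⊆ -10100,01010-
  m21 ⊆ 0-0101,01-101,01010-
  m24 ⊆ --1000,01100-
  m25 ⊆ 011-01,01100-
  m29 ⊆ -111-1,01-101,011-01
  m30 ⊆ -1111- [E]
  m31 ⊆ -111-1,-1111-
  m32 ⊆ 10-000 [E]
  m35 ⊆ 1-0011 [E]
  m38 ⊆ 1-0110 [E]
  m40 ⊆ --1000,10-000,101-00,10100-
  m41 ⊆ 10100- [E]
  m44 ⊆ 101-00 [E]
  m49 ⊆ 1100-1 [E]
  m51 ⊆ -10011,1-0011,11--11,1100-1
  m52 ⊆ -10100,1101-0
  m54 ⊆ 1-0110,11-11-,1101-0
  m55 ⊆ 11--11,11-11-
  m56 ⊆ --1000 [E]
  m59 ⊆ 11--11 [E]
  m61 ⊆ -111-1 [E]
  m62 ⊆ -1111-,11-11-
  m63 ⊆ -111-1,-1111-,11--11,11-11-
E = {--1000, -10011, -111-1, -1111-, 000-01, 1-0011, 1-0110, 10-000, 101-00, 10100-, 11--11, 1100-1}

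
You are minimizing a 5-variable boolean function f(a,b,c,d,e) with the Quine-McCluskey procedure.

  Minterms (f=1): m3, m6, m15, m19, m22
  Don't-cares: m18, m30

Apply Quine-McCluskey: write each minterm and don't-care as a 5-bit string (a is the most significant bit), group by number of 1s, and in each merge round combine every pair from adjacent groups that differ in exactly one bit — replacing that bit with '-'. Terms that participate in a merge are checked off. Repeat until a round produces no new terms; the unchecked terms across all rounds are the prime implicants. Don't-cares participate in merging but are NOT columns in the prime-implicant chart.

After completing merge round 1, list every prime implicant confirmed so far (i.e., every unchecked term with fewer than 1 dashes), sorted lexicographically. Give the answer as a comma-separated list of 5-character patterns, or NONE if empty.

size-2^0 implicants → 00011(✓)  00110(✓)  01111  10010(✓)  10011(✓)  10110(✓)  11110(✓)
size-2^1 implicants → -0011  -0110  1-110  10-10  1001-
Unchecked terms (primes): -0011, -0110, 01111, 1-110, 10-10, 1001-

01111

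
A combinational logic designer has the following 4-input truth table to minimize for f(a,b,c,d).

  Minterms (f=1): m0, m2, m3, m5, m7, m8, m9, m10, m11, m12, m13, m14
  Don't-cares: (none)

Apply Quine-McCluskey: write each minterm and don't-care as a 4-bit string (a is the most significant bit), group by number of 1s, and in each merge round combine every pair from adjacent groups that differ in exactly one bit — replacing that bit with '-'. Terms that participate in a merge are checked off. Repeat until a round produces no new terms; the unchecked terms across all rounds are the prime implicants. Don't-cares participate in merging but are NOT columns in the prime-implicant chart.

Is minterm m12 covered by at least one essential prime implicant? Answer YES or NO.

[col 0] 0000*, 0010*, 0011*, 0101*, 0111*, 1000*, 1001*, 1010*, 1011*, 1100*, 1101*, 1110*
[col 1] -000*, -010*, -011*, -101, 0-11, 00-0*, 001-*, 01-1, 1-00*, 1-01*, 1-10*, 10-0*, 10-1*, 100-*, 101-*, 11-0*, 110-*
[col 2] -0-0, -01-, 1--0, 1-0-, 10--
Prime implicants: -0-0, -01-, -101, 0-11, 01-1, 1--0, 1-0-, 10--
PI chart (minterm → PIs covering it):
  0 | -0-0  (sole → essential)
  2 | -0-0,-01-
  3 | -01-,0-11
  5 | -101,01-1
  7 | 0-11,01-1
  8 | -0-0,1--0,1-0-,10--
  9 | 1-0-,10--
  10 | -0-0,-01-,1--0,10--
  11 | -01-,10--
  12 | 1--0,1-0-
  13 | -101,1-0-
  14 | 1--0  (sole → essential)
Essential prime implicants: -0-0, 1--0

YES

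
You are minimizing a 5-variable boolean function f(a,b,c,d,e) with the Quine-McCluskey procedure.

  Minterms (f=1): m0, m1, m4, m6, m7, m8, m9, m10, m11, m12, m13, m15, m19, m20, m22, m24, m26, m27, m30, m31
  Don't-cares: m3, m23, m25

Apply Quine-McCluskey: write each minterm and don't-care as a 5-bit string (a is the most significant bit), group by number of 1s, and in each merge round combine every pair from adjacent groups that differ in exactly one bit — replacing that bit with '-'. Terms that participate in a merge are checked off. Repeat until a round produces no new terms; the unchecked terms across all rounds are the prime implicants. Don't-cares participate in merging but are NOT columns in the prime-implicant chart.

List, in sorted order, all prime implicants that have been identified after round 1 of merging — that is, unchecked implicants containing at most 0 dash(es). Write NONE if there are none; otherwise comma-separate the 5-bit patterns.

NONE

size-2^0 implicants → 00000(✓)  00001(✓)  00011(✓)  00100(✓)  00110(✓)  00111(✓)  01000(✓)  01001(✓)  01010(✓)  01011(✓)  01100(✓)  01101(✓)  01111(✓)  10011(✓)  10100(✓)  10110(✓)  10111(✓)  11000(✓)  11001(✓)  11010(✓)  11011(✓)  11110(✓)  11111(✓)
size-2^1 implicants → -0011(✓)  -0100(✓)  -0110(✓)  -0111(✓)  -1000(✓)  -1001(✓)  -1010(✓)  -1011(✓)  -1111(✓)  0-000(✓)  0-001(✓)  0-011(✓)  0-100(✓)  0-111(✓)  00-00(✓)  00-11(✓)  000-1(✓)  0000-(✓)  001-0(✓)  0011-(✓)  01-00(✓)  01-01(✓)  01-11(✓)  010-0(✓)  010-1(✓)  0100-(✓)  0101-(✓)  011-1(✓)  0110-(✓)  1-011(✓)  1-110(✓)  1-111(✓)  10-11(✓)  101-0(✓)  1011-(✓)  11-10(✓)  11-11(✓)  110-0(✓)  110-1(✓)  1100-(✓)  1101-(✓)  1111-(✓)
size-2^2 implicants → --011(✓)  --111(✓)  -0-11(✓)  -01-0  -011-  -1-11(✓)  -10-0(✓)  -10-1(✓)  -100-(✓)  -101-(✓)  0--00  0--11(✓)  0-0-1  0-00-  01--1  01-0-  010--(✓)  1--11(✓)  1-11-  11-1-  110--(✓)
size-2^3 implicants → ---11  -10--
Unchecked terms (primes): ---11, -01-0, -011-, -10--, 0--00, 0-0-1, 0-00-, 01--1, 01-0-, 1-11-, 11-1-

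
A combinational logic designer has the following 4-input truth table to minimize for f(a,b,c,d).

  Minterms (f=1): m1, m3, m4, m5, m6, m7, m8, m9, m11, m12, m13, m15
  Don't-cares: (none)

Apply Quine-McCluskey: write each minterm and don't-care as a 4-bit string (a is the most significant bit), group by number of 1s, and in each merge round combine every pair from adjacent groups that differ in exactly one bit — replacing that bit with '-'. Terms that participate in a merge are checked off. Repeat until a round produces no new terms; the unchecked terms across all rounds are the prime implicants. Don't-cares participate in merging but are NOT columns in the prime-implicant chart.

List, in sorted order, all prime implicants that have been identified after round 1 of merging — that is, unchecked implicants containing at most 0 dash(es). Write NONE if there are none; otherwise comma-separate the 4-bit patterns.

NONE

size-2^0 implicants → 0001(✓)  0011(✓)  0100(✓)  0101(✓)  0110(✓)  0111(✓)  1000(✓)  1001(✓)  1011(✓)  1100(✓)  1101(✓)  1111(✓)
size-2^1 implicants → -001(✓)  -011(✓)  -100(✓)  -101(✓)  -111(✓)  0-01(✓)  0-11(✓)  00-1(✓)  01-0(✓)  01-1(✓)  010-(✓)  011-(✓)  1-00(✓)  1-01(✓)  1-11(✓)  10-1(✓)  100-(✓)  11-1(✓)  110-(✓)
size-2^2 implicants → --01(✓)  --11(✓)  -0-1(✓)  -1-1(✓)  -10-  0--1(✓)  01--  1--1(✓)  1-0-
size-2^3 implicants → ---1
Unchecked terms (primes): ---1, -10-, 01--, 1-0-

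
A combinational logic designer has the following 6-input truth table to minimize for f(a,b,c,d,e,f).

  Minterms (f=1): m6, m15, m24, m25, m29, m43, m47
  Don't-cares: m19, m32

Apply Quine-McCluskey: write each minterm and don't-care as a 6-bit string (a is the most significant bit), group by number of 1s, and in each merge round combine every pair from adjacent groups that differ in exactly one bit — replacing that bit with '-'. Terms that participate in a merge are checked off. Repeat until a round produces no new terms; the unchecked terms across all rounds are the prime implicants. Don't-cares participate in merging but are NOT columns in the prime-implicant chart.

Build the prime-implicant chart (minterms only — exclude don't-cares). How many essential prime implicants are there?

5

[col 0] 000110, 001111*, 010011, 011000*, 011001*, 011101*, 100000, 101011*, 101111*
[col 1] -01111, 011-01, 01100-, 101-11
Prime implicants: -01111, 000110, 010011, 011-01, 01100-, 100000, 101-11
PI chart (minterm → PIs covering it):
  6 | 000110  (sole → essential)
  15 | -01111  (sole → essential)
  24 | 01100-  (sole → essential)
  25 | 011-01,01100-
  29 | 011-01  (sole → essential)
  43 | 101-11  (sole → essential)
  47 | -01111,101-11
Essential prime implicants: -01111, 000110, 011-01, 01100-, 101-11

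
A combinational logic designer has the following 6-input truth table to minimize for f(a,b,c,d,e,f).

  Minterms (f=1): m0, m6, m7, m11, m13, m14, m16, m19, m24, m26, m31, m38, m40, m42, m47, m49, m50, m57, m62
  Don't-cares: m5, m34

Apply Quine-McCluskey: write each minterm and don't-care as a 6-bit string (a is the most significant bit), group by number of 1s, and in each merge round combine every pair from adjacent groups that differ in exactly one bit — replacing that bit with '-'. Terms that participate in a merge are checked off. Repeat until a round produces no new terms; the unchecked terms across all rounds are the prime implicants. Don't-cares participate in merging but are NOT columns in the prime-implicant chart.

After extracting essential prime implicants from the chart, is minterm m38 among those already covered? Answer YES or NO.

size-2^0 implicants → 000000(✓)  000101(✓)  000110(✓)  000111(✓)  001011  001101(✓)  001110(✓)  010000(✓)  010011  011000(✓)  011010(✓)  011111  100010(✓)  100110(✓)  101000(✓)  101010(✓)  101111  110001(✓)  110010(✓)  111001(✓)  111110
size-2^1 implicants → -00110  0-0000  00-101  00-110  0001-1  00011-  01-000  0110-0  1-0010  10-010  100-10  1010-0  11-001
Unchecked terms (primes): -00110, 0-0000, 00-101, 00-110, 0001-1, 00011-, 001011, 01-000, 010011, 0110-0, 011111, 1-0010, 10-010, 100-10, 1010-0, 101111, 11-001, 111110
Minterm coverage:
  m0 ⊆ 0-0000 [E]
  m6 ⊆ -00110,00-110,00011-
  m7 ⊆ 0001-1,00011-
  m11 ⊆ 001011 [E]
  m13 ⊆ 00-101 [E]
  m14 ⊆ 00-110 [E]
  m16 ⊆ 0-0000,01-000
  m19 ⊆ 010011 [E]
  m24 ⊆ 01-000,0110-0
  m26 ⊆ 0110-0 [E]
  m31 ⊆ 011111 [E]
  m38 ⊆ -00110,100-10
  m40 ⊆ 1010-0 [E]
  m42 ⊆ 10-010,1010-0
  m47 ⊆ 101111 [E]
  m49 ⊆ 11-001 [E]
  m50 ⊆ 1-0010 [E]
  m57 ⊆ 11-001 [E]
  m62 ⊆ 111110 [E]
E = {0-0000, 00-101, 00-110, 001011, 010011, 0110-0, 011111, 1-0010, 1010-0, 101111, 11-001, 111110}

NO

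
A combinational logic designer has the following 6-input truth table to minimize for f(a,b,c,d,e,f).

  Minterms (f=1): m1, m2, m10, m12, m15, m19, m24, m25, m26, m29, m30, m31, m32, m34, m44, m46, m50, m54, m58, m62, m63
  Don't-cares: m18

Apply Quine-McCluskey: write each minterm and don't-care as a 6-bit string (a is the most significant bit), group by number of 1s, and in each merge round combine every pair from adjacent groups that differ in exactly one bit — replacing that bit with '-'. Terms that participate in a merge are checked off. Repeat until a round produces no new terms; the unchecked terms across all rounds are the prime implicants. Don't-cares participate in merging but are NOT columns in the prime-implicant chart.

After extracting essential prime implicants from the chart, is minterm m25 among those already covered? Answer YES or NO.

NO

Round 0: 000001 000010✓ 001010✓ 001100✓ 001111✓ 010010✓ 010011✓ 011000✓ 011001✓ 011010✓ 011101✓ 011110✓ 011111✓ 100000✓ 100010✓ 101100✓ 101110✓ 110010✓ 110110✓ 111010✓ 111110✓ 111111✓
Round 1: -00010✓ -01100 -10010✓ -11010✓ -11110✓ -11111✓ 0-0010✓ 0-1010✓ 0-1111 00-010✓ 01-010✓ 01001- 011-01 011-10✓ 0110-0 01100- 0111-1 01111-✓ 1-0010✓ 1-1110 1000-0 1011-0 11-010✓ 11-110✓ 110-10✓ 111-10✓ 11111-✓
Round 2: --0010 -1-010 -11-10 -1111- 0--010 11--10
PIs = {--0010, -01100, -1-010, -11-10, -1111-, 0--010, 0-1111, 000001, 01001-, 011-01, 0110-0, 01100-, 0111-1, 1-1110, 1000-0, 1011-0, 11--10}
Coverage chart:
  m1: 000001 ←essential
  m2: --0010,0--010
  m10: 0--010 ←essential
  m12: -01100 ←essential
  m15: 0-1111 ←essential
  m19: 01001- ←essential
  m24: 0110-0,01100-
  m25: 011-01,01100-
  m26: -1-010,-11-10,0--010,0110-0
  m29: 011-01,0111-1
  m30: -11-10,-1111-
  m31: -1111-,0-1111,0111-1
  m32: 1000-0 ←essential
  m34: --0010,1000-0
  m44: -01100,1011-0
  m46: 1-1110,1011-0
  m50: --0010,-1-010,11--10
  m54: 11--10 ←essential
  m58: -1-010,-11-10,11--10
  m62: -11-10,-1111-,1-1110,11--10
  m63: -1111- ←essential
Essential: -01100, -1111-, 0--010, 0-1111, 000001, 01001-, 1000-0, 11--10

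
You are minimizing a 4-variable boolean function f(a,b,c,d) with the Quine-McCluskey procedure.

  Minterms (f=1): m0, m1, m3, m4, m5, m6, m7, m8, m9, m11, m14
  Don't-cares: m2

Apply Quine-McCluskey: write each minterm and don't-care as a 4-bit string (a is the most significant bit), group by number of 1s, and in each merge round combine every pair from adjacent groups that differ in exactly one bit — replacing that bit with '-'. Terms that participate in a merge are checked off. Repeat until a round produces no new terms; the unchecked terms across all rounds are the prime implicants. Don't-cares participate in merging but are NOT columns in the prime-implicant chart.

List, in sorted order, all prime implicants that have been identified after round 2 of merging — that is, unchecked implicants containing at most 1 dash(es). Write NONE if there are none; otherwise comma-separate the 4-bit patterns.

-110

size-2^0 implicants → 0000(✓)  0001(✓)  0010(✓)  0011(✓)  0100(✓)  0101(✓)  0110(✓)  0111(✓)  1000(✓)  1001(✓)  1011(✓)  1110(✓)
size-2^1 implicants → -000(✓)  -001(✓)  -011(✓)  -110  0-00(✓)  0-01(✓)  0-10(✓)  0-11(✓)  00-0(✓)  00-1(✓)  000-(✓)  001-(✓)  01-0(✓)  01-1(✓)  010-(✓)  011-(✓)  10-1(✓)  100-(✓)
size-2^2 implicants → -0-1  -00-  0--0(✓)  0--1(✓)  0-0-(✓)  0-1-(✓)  00--(✓)  01--(✓)
size-2^3 implicants → 0---
Unchecked terms (primes): -0-1, -00-, -110, 0---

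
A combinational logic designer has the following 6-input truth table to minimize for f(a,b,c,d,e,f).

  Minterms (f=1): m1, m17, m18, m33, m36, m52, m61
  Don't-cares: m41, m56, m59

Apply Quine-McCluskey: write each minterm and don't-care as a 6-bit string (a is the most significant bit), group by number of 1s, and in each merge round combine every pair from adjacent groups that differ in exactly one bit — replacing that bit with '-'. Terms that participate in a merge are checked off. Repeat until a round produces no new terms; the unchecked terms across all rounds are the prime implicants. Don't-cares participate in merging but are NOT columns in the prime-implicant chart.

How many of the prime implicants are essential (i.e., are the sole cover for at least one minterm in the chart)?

4

Round 0: 000001✓ 010001✓ 010010 100001✓ 100100✓ 101001✓ 110100✓ 111000 111011 111101
Round 1: -00001 0-0001 1-0100 10-001
PIs = {-00001, 0-0001, 010010, 1-0100, 10-001, 111000, 111011, 111101}
Coverage chart:
  m1: -00001,0-0001
  m17: 0-0001 ←essential
  m18: 010010 ←essential
  m33: -00001,10-001
  m36: 1-0100 ←essential
  m52: 1-0100 ←essential
  m61: 111101 ←essential
Essential: 0-0001, 010010, 1-0100, 111101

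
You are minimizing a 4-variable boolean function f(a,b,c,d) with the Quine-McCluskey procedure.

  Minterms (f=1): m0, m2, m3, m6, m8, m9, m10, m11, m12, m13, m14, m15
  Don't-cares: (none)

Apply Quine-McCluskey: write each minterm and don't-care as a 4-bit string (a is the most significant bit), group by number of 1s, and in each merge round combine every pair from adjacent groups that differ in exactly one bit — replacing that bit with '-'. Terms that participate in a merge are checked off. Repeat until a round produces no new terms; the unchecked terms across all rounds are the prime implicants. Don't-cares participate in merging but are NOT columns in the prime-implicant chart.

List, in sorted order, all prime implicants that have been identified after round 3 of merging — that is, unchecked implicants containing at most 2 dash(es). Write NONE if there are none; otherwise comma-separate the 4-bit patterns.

--10, -0-0, -01-

Round 0: 0000✓ 0010✓ 0011✓ 0110✓ 1000✓ 1001✓ 1010✓ 1011✓ 1100✓ 1101✓ 1110✓ 1111✓
Round 1: -000✓ -010✓ -011✓ -110✓ 0-10✓ 00-0✓ 001-✓ 1-00✓ 1-01✓ 1-10✓ 1-11✓ 10-0✓ 10-1✓ 100-✓ 101-✓ 11-0✓ 11-1✓ 110-✓ 111-✓
Round 2: --10 -0-0 -01- 1--0✓ 1--1✓ 1-0-✓ 1-1-✓ 10--✓ 11--✓
Round 3: 1---
PIs = {--10, -0-0, -01-, 1---}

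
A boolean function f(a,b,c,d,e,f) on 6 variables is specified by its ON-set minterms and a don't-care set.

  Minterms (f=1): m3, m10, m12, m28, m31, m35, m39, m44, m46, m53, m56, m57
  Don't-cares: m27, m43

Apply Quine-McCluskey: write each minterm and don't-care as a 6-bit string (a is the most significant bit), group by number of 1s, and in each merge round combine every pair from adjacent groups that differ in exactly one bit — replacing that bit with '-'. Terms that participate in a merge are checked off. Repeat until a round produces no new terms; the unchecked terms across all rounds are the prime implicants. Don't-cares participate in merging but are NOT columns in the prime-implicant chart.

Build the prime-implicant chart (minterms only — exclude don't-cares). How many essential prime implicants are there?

8

size-2^0 implicants → 000011(✓)  001010  001100(✓)  011011(✓)  011100(✓)  011111(✓)  100011(✓)  100111(✓)  101011(✓)  101100(✓)  101110(✓)  110101  111000(✓)  111001(✓)
size-2^1 implicants → -00011  -01100  0-1100  011-11  10-011  100-11  1011-0  11100-
Unchecked terms (primes): -00011, -01100, 0-1100, 001010, 011-11, 10-011, 100-11, 1011-0, 110101, 11100-
Minterm coverage:
  m3 ⊆ -00011 [E]
  m10 ⊆ 001010 [E]
  m12 ⊆ -01100,0-1100
  m28 ⊆ 0-1100 [E]
  m31 ⊆ 011-11 [E]
  m35 ⊆ -00011,10-011,100-11
  m39 ⊆ 100-11 [E]
  m44 ⊆ -01100,1011-0
  m46 ⊆ 1011-0 [E]
  m53 ⊆ 110101 [E]
  m56 ⊆ 11100- [E]
  m57 ⊆ 11100- [E]
E = {-00011, 0-1100, 001010, 011-11, 100-11, 1011-0, 110101, 11100-}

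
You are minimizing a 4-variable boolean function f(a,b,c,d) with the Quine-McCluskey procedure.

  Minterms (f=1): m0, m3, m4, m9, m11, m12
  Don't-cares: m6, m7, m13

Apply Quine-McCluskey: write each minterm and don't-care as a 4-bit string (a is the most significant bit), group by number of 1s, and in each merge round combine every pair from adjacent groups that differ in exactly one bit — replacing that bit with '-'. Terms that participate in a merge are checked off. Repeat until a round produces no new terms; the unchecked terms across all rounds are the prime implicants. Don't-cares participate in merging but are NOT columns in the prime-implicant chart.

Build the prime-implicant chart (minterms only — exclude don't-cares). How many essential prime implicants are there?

Round 0: 0000✓ 0011✓ 0100✓ 0110✓ 0111✓ 1001✓ 1011✓ 1100✓ 1101✓
Round 1: -011 -100 0-00 0-11 01-0 011- 1-01 10-1 110-
PIs = {-011, -100, 0-00, 0-11, 01-0, 011-, 1-01, 10-1, 110-}
Coverage chart:
  m0: 0-00 ←essential
  m3: -011,0-11
  m4: -100,0-00,01-0
  m9: 1-01,10-1
  m11: -011,10-1
  m12: -100,110-
Essential: 0-00

1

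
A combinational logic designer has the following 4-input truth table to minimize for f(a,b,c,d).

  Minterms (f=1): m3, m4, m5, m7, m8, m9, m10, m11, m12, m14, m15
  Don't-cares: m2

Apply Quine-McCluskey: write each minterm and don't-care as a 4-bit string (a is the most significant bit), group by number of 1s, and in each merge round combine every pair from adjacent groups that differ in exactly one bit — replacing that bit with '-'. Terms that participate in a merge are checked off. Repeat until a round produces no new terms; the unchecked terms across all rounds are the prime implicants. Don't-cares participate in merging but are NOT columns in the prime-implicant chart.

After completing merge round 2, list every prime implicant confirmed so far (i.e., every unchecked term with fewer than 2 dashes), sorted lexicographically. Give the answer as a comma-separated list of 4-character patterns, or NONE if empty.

-100, 01-1, 010-

size-2^0 implicants → 0010(✓)  0011(✓)  0100(✓)  0101(✓)  0111(✓)  1000(✓)  1001(✓)  1010(✓)  1011(✓)  1100(✓)  1110(✓)  1111(✓)
size-2^1 implicants → -010(✓)  -011(✓)  -100  -111(✓)  0-11(✓)  001-(✓)  01-1  010-  1-00(✓)  1-10(✓)  1-11(✓)  10-0(✓)  10-1(✓)  100-(✓)  101-(✓)  11-0(✓)  111-(✓)
size-2^2 implicants → --11  -01-  1--0  1-1-  10--
Unchecked terms (primes): --11, -01-, -100, 01-1, 010-, 1--0, 1-1-, 10--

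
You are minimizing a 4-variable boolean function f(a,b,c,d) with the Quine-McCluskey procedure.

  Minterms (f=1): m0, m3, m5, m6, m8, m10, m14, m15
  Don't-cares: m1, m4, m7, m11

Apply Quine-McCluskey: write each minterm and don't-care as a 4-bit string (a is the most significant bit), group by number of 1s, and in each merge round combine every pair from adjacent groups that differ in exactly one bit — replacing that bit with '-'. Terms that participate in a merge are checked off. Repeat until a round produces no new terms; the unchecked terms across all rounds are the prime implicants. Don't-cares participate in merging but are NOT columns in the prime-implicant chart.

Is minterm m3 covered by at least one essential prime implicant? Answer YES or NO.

NO

Round 0: 0000✓ 0001✓ 0011✓ 0100✓ 0101✓ 0110✓ 0111✓ 1000✓ 1010✓ 1011✓ 1110✓ 1111✓
Round 1: -000 -011✓ -110✓ -111✓ 0-00✓ 0-01✓ 0-11✓ 00-1✓ 000-✓ 01-0✓ 01-1✓ 010-✓ 011-✓ 1-10✓ 1-11✓ 10-0 101-✓ 111-✓
Round 2: --11 -11- 0--1 0-0- 01-- 1-1-
PIs = {--11, -000, -11-, 0--1, 0-0-, 01--, 1-1-, 10-0}
Coverage chart:
  m0: -000,0-0-
  m3: --11,0--1
  m5: 0--1,0-0-,01--
  m6: -11-,01--
  m8: -000,10-0
  m10: 1-1-,10-0
  m14: -11-,1-1-
  m15: --11,-11-,1-1-
(no essential prime implicants)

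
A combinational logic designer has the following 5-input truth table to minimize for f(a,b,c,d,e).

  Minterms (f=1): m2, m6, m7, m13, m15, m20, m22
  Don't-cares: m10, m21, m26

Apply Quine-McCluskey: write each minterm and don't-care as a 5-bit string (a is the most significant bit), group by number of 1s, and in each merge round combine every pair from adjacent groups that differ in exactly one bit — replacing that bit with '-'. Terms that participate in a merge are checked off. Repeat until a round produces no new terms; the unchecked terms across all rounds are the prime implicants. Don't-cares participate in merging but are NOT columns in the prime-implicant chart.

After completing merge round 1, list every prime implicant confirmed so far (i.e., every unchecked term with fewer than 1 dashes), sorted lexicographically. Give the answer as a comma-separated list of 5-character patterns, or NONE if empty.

size-2^0 implicants → 00010(✓)  00110(✓)  00111(✓)  01010(✓)  01101(✓)  01111(✓)  10100(✓)  10101(✓)  10110(✓)  11010(✓)
size-2^1 implicants → -0110  -1010  0-010  0-111  00-10  0011-  011-1  101-0  1010-
Unchecked terms (primes): -0110, -1010, 0-010, 0-111, 00-10, 0011-, 011-1, 101-0, 1010-

NONE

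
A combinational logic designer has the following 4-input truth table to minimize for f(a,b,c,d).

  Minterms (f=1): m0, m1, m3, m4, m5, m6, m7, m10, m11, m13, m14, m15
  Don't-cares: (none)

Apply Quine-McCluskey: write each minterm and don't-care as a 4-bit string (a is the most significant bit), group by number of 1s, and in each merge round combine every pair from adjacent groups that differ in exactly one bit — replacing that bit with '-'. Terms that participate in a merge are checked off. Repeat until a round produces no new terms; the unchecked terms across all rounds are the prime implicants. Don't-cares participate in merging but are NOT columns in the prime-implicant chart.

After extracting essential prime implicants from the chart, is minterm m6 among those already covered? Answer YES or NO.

Round 0: 0000✓ 0001✓ 0011✓ 0100✓ 0101✓ 0110✓ 0111✓ 1010✓ 1011✓ 1101✓ 1110✓ 1111✓
Round 1: -011✓ -101✓ -110✓ -111✓ 0-00✓ 0-01✓ 0-11✓ 00-1✓ 000-✓ 01-0✓ 01-1✓ 010-✓ 011-✓ 1-10✓ 1-11✓ 101-✓ 11-1✓ 111-✓
Round 2: --11 -1-1 -11- 0--1 0-0- 01-- 1-1-
PIs = {--11, -1-1, -11-, 0--1, 0-0-, 01--, 1-1-}
Coverage chart:
  m0: 0-0- ←essential
  m1: 0--1,0-0-
  m3: --11,0--1
  m4: 0-0-,01--
  m5: -1-1,0--1,0-0-,01--
  m6: -11-,01--
  m7: --11,-1-1,-11-,0--1,01--
  m10: 1-1- ←essential
  m11: --11,1-1-
  m13: -1-1 ←essential
  m14: -11-,1-1-
  m15: --11,-1-1,-11-,1-1-
Essential: -1-1, 0-0-, 1-1-

NO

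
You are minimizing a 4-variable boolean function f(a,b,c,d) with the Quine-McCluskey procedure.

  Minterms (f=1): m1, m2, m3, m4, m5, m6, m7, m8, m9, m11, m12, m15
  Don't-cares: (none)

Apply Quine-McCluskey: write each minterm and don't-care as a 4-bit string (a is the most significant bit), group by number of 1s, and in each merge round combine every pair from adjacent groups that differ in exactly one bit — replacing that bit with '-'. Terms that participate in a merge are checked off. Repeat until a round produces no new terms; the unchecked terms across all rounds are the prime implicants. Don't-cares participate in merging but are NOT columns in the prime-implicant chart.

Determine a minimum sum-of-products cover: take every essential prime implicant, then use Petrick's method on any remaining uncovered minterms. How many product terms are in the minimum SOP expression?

5

Round 0: 0001✓ 0010✓ 0011✓ 0100✓ 0101✓ 0110✓ 0111✓ 1000✓ 1001✓ 1011✓ 1100✓ 1111✓
Round 1: -001✓ -011✓ -100 -111✓ 0-01✓ 0-10✓ 0-11✓ 00-1✓ 001-✓ 01-0✓ 01-1✓ 010-✓ 011-✓ 1-00 1-11✓ 10-1✓ 100-
Round 2: --11 -0-1 0--1 0-1- 01--
PIs = {--11, -0-1, -100, 0--1, 0-1-, 01--, 1-00, 100-}
Coverage chart:
  m1: -0-1,0--1
  m2: 0-1- ←essential
  m3: --11,-0-1,0--1,0-1-
  m4: -100,01--
  m5: 0--1,01--
  m6: 0-1-,01--
  m7: --11,0--1,0-1-,01--
  m8: 1-00,100-
  m9: -0-1,100-
  m11: --11,-0-1
  m12: -100,1-00
  m15: --11 ←essential
Essential: --11, 0-1-
Petrick residual → -0-1, 01--, 1-00
Min cover (5 terms): cd + b'd + a'c + a'b + ac'd'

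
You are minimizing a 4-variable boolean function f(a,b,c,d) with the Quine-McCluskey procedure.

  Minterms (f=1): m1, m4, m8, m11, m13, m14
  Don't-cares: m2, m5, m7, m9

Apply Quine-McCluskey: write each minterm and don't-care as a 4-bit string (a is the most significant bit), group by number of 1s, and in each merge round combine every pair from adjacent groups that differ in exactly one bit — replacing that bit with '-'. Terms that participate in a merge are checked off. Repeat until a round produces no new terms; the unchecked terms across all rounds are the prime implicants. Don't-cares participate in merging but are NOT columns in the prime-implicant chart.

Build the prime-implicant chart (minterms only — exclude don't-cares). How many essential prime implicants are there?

size-2^0 implicants → 0001(✓)  0010  0100(✓)  0101(✓)  0111(✓)  1000(✓)  1001(✓)  1011(✓)  1101(✓)  1110
size-2^1 implicants → -001(✓)  -101(✓)  0-01(✓)  01-1  010-  1-01(✓)  10-1  100-
size-2^2 implicants → --01
Unchecked terms (primes): --01, 0010, 01-1, 010-, 10-1, 100-, 1110
Minterm coverage:
  m1 ⊆ --01 [E]
  m4 ⊆ 010- [E]
  m8 ⊆ 100- [E]
  m11 ⊆ 10-1 [E]
  m13 ⊆ --01 [E]
  m14 ⊆ 1110 [E]
E = {--01, 010-, 10-1, 100-, 1110}

5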